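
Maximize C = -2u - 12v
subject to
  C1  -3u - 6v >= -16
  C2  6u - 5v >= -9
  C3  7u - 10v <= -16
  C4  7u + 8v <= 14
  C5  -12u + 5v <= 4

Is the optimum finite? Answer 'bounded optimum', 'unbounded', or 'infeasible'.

The boundaries -3u - 6v = -16 and 7u - 10v = -16 meet at (8/9, 20/9), but that point violates 7u + 8v ≤ 14. Every candidate vertex is excluded by some other constraint, so the feasible region is empty.

infeasible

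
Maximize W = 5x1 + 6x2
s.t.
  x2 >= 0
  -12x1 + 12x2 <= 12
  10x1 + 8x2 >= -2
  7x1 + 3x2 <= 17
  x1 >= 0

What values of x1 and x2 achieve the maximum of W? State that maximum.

Corner points and W = 5x1 + 6x2:
  (17/7, 0) → W = 85/7
  (0, 0) → W = 0
  (7/5, 12/5) → W = 107/5
  (0, 1) → W = 6

x1 = 7/5, x2 = 12/5, maximum W = 107/5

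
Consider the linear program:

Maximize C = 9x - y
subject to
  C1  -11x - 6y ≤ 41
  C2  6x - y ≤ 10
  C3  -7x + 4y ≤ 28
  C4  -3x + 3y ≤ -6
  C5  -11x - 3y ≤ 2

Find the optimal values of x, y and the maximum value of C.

x = 8/5, y = -2/5, maximum C = 74/5

Extreme points and C = 9x - y:
  (8/5, -2/5) → C = 74/5
  (28/29, -122/29) → C = 374/29
  (2/7, -12/7) → C = 30/7

The binding constraints are 6x - y = 10 and -3x + 3y = -6.
Solving simultaneously gives x = 8/5, y = -2/5.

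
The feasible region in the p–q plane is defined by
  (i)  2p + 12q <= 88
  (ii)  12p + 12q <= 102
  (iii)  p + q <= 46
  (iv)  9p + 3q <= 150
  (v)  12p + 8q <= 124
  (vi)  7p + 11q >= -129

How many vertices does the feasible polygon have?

5

The feasible vertices (each the meet of two boundaries and inside every other half-plane) are:
  (7/5, 71/10)
  (-1258/31, 437/31)
  (14, -11/2)
  (23, -19)
  (679/26, -737/26)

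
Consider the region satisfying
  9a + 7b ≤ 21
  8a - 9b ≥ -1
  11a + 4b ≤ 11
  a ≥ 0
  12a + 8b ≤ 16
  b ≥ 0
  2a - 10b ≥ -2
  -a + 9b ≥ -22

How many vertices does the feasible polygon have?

Intersecting each pair of boundary lines and keeping only the points that satisfy every inequality leaves:
  (0, 1/9)
  (4/31, 7/31)
  (1, 0)
  (51/59, 22/59)
  (0, 0)

5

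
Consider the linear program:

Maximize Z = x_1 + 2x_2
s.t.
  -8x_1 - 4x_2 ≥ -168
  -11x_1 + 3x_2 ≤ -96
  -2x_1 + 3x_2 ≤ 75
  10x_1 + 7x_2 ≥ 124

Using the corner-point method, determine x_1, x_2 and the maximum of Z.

x_1 = 222/17, x_2 = 270/17, maximum Z = 762/17

The optimum lies where -8x_1 - 4x_2 = -168 and -11x_1 + 3x_2 = -96.
Solving simultaneously gives x_1 = 222/17, x_2 = 270/17.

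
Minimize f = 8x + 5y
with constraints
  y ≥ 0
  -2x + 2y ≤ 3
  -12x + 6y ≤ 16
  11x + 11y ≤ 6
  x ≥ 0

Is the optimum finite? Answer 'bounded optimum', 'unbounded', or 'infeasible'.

Vertices and f = 8x + 5y:
  (6/11, 0) → f = 48/11
  (0, 0) → f = 0
  (0, 6/11) → f = 30/11
The feasible region has finitely many vertices and no improving ray; the minimum is 0 at (0, 0).

bounded optimum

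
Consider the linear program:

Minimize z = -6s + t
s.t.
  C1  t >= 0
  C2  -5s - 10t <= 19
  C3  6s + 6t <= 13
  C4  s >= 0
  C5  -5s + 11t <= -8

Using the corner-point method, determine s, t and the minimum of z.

s = 13/6, t = 0, minimum z = -13

Corner points and z = -6s + t:
  (13/6, 0) → z = -13
  (8/5, 0) → z = -48/5
  (191/96, 17/96) → z = -1129/96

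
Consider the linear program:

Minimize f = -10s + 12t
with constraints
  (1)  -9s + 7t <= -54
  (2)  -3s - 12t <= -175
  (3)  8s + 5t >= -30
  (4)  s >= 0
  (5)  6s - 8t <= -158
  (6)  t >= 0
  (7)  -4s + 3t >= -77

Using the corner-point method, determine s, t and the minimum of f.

The binding constraints are 6s - 8t = -158 and -4s + 3t = -77.
Solving simultaneously gives s = 545/7, t = 547/7.

s = 545/7, t = 547/7, minimum f = 1114/7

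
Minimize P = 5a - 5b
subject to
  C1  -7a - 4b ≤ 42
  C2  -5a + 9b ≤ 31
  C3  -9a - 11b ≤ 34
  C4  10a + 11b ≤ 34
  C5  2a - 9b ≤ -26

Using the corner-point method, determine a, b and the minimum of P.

a = -5/3, b = 68/27, minimum P = -565/27

Feasible corners and P = 5a - 5b:
  (-7/29, 96/29) → P = -515/29
  (-5/3, 68/27) → P = -565/27
  (5/28, 41/14) → P = -55/4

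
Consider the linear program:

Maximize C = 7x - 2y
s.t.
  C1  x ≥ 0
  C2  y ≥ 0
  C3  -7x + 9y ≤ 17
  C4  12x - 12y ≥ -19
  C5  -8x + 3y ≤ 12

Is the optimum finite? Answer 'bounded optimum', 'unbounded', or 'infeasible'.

unbounded

From the feasible point (0, 0), moving in the direction (1, 0) keeps every constraint satisfied while C increases without bound.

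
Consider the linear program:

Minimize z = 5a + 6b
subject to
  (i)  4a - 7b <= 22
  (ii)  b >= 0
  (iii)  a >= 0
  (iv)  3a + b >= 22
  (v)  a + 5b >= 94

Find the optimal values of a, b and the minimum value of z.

a = 8/7, b = 130/7, minimum z = 820/7

The feasible region is unbounded (it extends along (0, 1), (7, 4)), but z strictly increases along every unbounded feasible direction, so there is no improving ray and the minimum is attained at a vertex.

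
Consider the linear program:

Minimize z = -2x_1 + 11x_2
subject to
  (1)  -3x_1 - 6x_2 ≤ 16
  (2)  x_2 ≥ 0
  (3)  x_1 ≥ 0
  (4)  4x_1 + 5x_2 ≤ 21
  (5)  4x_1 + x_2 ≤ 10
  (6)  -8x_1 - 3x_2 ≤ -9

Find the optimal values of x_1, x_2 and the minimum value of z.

The optimum lies where x_2 = 0 and 4x_1 + x_2 = 10.
Solving simultaneously gives x_1 = 5/2, x_2 = 0.

x_1 = 5/2, x_2 = 0, minimum z = -5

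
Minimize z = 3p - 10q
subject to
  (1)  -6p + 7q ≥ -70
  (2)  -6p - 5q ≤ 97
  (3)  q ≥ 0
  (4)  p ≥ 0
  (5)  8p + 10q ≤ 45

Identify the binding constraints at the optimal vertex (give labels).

Vertices and z = 3p - 10q:
  (0, 0) → z = 0
  (45/8, 0) → z = 135/8
  (0, 9/2) → z = -45

The minimum is at (0, 9/2). Substituting into each constraint, equality holds for (4) and (5); the remaining constraints have slack.

(4) and (5)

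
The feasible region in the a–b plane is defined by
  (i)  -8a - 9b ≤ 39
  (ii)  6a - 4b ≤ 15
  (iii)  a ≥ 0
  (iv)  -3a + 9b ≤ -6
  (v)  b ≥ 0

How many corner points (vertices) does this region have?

Of the 10 pairwise boundary intersections, those satisfying every inequality are:
  (37/14, 3/14)
  (5/2, 0)
  (2, 0)

3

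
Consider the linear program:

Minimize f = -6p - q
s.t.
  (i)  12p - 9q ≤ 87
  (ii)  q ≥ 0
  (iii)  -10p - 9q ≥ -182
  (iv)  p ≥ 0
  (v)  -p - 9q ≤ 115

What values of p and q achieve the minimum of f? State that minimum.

p = 269/22, q = 73/11, minimum f = -80

Vertices and f = -6p - q:
  (29/4, 0) → f = -87/2
  (269/22, 73/11) → f = -80
  (0, 0) → f = 0
  (0, 182/9) → f = -182/9

At the optimal vertex, 12p - 9q = 87 and -10p - 9q = -182.
Solving simultaneously gives p = 269/22, q = 73/11.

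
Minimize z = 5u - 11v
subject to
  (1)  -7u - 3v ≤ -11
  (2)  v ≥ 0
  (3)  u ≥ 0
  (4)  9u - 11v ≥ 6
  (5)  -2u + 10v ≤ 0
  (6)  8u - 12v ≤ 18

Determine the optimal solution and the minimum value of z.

Extreme points and z = 5u - 11v:
  (11/7, 0) → z = 55/7
  (55/38, 11/38) → z = 77/19
  (9/4, 0) → z = 45/4
  (45/14, 9/14) → z = 9

u = 55/38, v = 11/38, minimum z = 77/19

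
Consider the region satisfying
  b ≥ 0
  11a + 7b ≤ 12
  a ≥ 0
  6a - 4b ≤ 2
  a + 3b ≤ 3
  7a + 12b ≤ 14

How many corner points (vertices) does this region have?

Intersecting each pair of boundary lines and keeping only the points that satisfy every inequality leaves:
  (0, 0)
  (1/3, 0)
  (31/43, 25/43)
  (15/26, 21/26)
  (0, 1)

5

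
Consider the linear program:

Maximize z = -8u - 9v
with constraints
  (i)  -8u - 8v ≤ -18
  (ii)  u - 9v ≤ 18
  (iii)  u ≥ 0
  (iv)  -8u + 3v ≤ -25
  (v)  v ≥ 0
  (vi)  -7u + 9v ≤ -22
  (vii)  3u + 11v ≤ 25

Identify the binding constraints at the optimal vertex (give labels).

Vertices and z = -8u - 9v:
  (22/7, 0) → z = -176/7
  (25/3, 0) → z = -200/3
  (467/104, 109/104) → z = -4717/104

The maximum is at (22/7, 0). Substituting into each constraint, equality holds for (v) and (vi); the remaining constraints have slack.

(v) and (vi)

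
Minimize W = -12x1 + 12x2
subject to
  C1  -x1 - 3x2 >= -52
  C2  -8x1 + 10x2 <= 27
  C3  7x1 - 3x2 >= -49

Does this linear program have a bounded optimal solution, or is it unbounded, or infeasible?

From the feasible point (439/34, 443/34), moving in the direction (3, -1) keeps every constraint satisfied while W decreases without bound.

unbounded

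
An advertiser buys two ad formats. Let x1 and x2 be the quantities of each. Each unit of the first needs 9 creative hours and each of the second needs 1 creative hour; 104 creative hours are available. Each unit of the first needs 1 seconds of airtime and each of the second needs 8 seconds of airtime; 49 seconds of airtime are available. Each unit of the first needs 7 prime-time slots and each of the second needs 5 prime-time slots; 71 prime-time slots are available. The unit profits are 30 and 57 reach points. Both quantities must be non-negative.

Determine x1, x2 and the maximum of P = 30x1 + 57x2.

Vertices and P = 30x1 + 57x2:
  (0, 0) → P = 0
  (0, 49/8) → P = 2793/8
  (71/7, 0) → P = 2130/7
  (19/3, 16/3) → P = 494

The binding constraints are x1 + 8x2 = 49 and 7x1 + 5x2 = 71.
Solving simultaneously gives x1 = 19/3, x2 = 16/3.

x1 = 19/3, x2 = 16/3, maximum P = 494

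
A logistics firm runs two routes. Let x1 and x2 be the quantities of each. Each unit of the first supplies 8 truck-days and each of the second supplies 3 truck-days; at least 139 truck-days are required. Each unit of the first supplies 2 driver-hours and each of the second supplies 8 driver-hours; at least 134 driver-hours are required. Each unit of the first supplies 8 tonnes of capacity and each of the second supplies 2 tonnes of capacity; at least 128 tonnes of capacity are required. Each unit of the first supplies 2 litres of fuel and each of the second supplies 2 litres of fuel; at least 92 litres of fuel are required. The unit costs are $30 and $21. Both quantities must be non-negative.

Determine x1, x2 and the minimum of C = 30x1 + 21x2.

Extreme points and C = 30x1 + 21x2:
  (0, 64) → C = 1344
  (67, 0) → C = 2010
  (39, 7) → C = 1317
  (6, 40) → C = 1020
The feasible region is unbounded (it extends along (0, 1), (1, 0)), but C strictly increases along every unbounded feasible direction, so there is no improving ray and the minimum is attained at a vertex.

x1 = 6, x2 = 40, minimum C = 1020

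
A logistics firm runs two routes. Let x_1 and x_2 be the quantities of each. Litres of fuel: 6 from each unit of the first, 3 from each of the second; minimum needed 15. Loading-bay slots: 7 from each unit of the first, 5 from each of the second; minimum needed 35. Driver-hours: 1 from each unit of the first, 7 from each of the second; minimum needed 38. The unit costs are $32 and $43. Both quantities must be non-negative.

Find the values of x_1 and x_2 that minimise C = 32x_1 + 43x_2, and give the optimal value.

x_1 = 5/4, x_2 = 21/4, minimum C = 1063/4

Extreme points and C = 32x_1 + 43x_2:
  (0, 7) → C = 301
  (38, 0) → C = 1216
  (5/4, 21/4) → C = 1063/4
The feasible region is unbounded (it extends along (0, 1), (1, 0)), but C strictly increases along every unbounded feasible direction, so there is no improving ray and the minimum is attained at a vertex.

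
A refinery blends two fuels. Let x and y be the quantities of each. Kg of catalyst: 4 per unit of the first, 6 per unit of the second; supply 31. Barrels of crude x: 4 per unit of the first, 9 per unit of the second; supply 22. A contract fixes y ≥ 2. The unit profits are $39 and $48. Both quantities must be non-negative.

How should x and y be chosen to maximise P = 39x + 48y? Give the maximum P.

x = 1, y = 2, maximum P = 135

Corner points and P = 39x + 48y:
  (0, 22/9) → P = 352/3
  (0, 2) → P = 96
  (1, 2) → P = 135

The optimum lies where 4x + 9y = 22 and y = 2.
Solving simultaneously gives x = 1, y = 2.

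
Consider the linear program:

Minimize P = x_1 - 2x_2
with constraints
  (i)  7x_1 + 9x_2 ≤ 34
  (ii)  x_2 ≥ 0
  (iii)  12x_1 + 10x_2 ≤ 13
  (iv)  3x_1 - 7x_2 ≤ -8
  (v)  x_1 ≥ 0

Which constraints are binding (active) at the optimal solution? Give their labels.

Extreme points and P = x_1 - 2x_2:
  (11/114, 45/38) → P = -259/114
  (0, 13/10) → P = -13/5
  (0, 8/7) → P = -16/7

The minimum is at (0, 13/10). Substituting into each constraint, equality holds for (iii) and (v); the remaining constraints have slack.

(iii) and (v)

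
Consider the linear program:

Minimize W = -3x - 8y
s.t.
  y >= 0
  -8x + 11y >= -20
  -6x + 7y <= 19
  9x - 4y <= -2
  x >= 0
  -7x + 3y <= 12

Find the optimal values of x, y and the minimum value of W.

Corner points and W = -3x - 8y:
  (62/39, 53/13) → W = -486/13
  (0, 19/7) → W = -152/7
  (0, 1/2) → W = -4

At the optimal vertex, -6x + 7y = 19 and 9x - 4y = -2.
Solving simultaneously gives x = 62/39, y = 53/13.

x = 62/39, y = 53/13, minimum W = -486/13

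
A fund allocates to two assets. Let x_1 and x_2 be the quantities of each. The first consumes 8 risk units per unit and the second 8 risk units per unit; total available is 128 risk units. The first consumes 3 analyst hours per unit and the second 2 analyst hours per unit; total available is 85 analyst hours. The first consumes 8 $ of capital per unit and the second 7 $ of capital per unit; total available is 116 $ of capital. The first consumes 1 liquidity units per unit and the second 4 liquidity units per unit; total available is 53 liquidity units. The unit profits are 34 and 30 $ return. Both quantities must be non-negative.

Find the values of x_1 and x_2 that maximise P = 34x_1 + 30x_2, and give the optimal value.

Extreme points and P = 34x_1 + 30x_2:
  (0, 0) → P = 0
  (0, 53/4) → P = 795/2
  (29/2, 0) → P = 493
  (4, 12) → P = 496
  (11/3, 37/3) → P = 1484/3

The optimum lies where 8x_1 + 8x_2 = 128 and 8x_1 + 7x_2 = 116.
Solving simultaneously gives x_1 = 4, x_2 = 12.

x_1 = 4, x_2 = 12, maximum P = 496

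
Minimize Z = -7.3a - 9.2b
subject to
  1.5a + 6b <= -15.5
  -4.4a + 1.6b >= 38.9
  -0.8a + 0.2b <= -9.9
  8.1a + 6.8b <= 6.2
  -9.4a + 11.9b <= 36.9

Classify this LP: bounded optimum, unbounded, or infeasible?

The boundaries -4.4a + 1.6b = 38.9 and -9.4a + 11.9b = 36.9 meet at (-40387/3732, -10165/1866), but that point violates -0.8a + 0.2b ≤ -9.9. Every candidate vertex is excluded by some other constraint, so the feasible region is empty.

infeasible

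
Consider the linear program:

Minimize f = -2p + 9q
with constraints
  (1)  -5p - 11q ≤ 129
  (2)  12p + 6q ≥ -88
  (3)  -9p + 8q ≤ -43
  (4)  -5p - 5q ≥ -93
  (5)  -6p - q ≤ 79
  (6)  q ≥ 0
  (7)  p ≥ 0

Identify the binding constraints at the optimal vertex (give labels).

(4) and (6)

Vertices and f = -2p + 9q:
  (959/85, 622/85) → f = 736/17
  (43/9, 0) → f = -86/9
  (93/5, 0) → f = -186/5

The minimum is at (93/5, 0). Substituting into each constraint, equality holds for (4) and (6); the remaining constraints have slack.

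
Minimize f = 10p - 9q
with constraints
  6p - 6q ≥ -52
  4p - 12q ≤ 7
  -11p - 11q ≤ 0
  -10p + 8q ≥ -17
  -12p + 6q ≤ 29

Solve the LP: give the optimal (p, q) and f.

Vertices and f = 10p - 9q:
  (259/6, 311/6) → f = -209/6
  (23/6, 25/2) → f = -445/6
  (7/16, -7/16) → f = 133/16
  (37/22, -1/44) → f = 749/44
  (-29/18, 29/18) → f = -551/18

The binding constraints are 6p - 6q = -52 and -12p + 6q = 29.
Solving simultaneously gives p = 23/6, q = 25/2.

p = 23/6, q = 25/2, minimum f = -445/6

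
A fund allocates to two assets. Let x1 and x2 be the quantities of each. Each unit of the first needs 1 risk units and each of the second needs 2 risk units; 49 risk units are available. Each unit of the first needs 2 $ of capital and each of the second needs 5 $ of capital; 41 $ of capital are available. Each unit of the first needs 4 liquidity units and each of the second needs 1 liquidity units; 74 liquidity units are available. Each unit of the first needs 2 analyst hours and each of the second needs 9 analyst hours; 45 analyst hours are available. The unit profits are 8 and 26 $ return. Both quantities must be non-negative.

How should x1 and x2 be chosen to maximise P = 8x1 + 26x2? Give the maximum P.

x1 = 18, x2 = 1, maximum P = 170

Feasible corners and P = 8x1 + 26x2:
  (0, 0) → P = 0
  (0, 5) → P = 130
  (37/2, 0) → P = 148
  (329/18, 8/9) → P = 508/3
  (18, 1) → P = 170

The optimum lies where 2x1 + 5x2 = 41 and 2x1 + 9x2 = 45.
Solving simultaneously gives x1 = 18, x2 = 1.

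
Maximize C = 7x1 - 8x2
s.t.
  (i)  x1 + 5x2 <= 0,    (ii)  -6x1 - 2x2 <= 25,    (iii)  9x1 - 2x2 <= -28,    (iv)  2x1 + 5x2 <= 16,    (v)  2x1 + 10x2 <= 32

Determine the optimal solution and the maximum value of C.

x1 = -53/15, x2 = -19/10, maximum C = -143/15

Vertices and C = 7x1 - 8x2:
  (-125/28, 25/28) → C = -1075/28
  (-140/47, 28/47) → C = -1204/47
  (-53/15, -19/10) → C = -143/15

The optimum lies where -6x1 - 2x2 = 25 and 9x1 - 2x2 = -28.
Solving simultaneously gives x1 = -53/15, x2 = -19/10.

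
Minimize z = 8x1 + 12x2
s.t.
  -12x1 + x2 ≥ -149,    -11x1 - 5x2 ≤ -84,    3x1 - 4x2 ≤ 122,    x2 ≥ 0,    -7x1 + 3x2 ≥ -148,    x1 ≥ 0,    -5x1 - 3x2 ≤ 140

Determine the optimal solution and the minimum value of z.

x1 = 84/11, x2 = 0, minimum z = 672/11

Vertices and z = 8x1 + 12x2:
  (149/12, 0) → z = 298/3
  (84/11, 0) → z = 672/11
  (0, 84/5) → z = 1008/5
The feasible region is unbounded (it extends along (0, 1), (1, 12)), but z strictly increases along every unbounded feasible direction, so there is no improving ray and the minimum is attained at a vertex.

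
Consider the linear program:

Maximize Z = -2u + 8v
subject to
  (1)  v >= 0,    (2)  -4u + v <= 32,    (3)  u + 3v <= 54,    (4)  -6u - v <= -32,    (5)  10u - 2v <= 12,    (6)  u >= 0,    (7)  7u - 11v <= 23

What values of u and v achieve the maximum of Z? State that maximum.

Vertices and Z = -2u + 8v:
  (42/17, 292/17) → Z = 2252/17
  (9/2, 33/2) → Z = 123
  (38/11, 124/11) → Z = 916/11

u = 42/17, v = 292/17, maximum Z = 2252/17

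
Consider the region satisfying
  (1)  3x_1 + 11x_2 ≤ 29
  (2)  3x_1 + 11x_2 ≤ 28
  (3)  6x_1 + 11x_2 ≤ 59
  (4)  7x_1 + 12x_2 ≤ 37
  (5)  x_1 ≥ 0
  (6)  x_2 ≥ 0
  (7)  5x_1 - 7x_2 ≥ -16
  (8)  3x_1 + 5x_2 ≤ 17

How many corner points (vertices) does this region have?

5

Pairwise boundary intersections that survive every other constraint:
  (71/41, 85/41)
  (5/19, 47/19)
  (37/7, 0)
  (0, 0)
  (0, 16/7)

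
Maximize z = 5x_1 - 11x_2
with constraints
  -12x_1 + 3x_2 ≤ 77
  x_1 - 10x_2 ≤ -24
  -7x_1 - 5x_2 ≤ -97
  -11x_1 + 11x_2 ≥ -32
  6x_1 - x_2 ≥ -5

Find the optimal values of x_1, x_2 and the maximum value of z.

x_1 = 409/44, x_2 = 281/44, maximum z = -523/22

Corner points and z = 5x_1 - 11x_2:
  (31/3, 67) → z = -2056/3
  (409/44, 281/44) → z = -523/22
  (72/37, 617/37) → z = -6427/37
The feasible region is unbounded (it extends along (1, 1), (1, 4)), but z strictly decreases along every unbounded feasible direction, so there is no improving ray and the maximum is attained at a vertex.

At the optimal vertex, -7x_1 - 5x_2 = -97 and -11x_1 + 11x_2 = -32.
Solving simultaneously gives x_1 = 409/44, x_2 = 281/44.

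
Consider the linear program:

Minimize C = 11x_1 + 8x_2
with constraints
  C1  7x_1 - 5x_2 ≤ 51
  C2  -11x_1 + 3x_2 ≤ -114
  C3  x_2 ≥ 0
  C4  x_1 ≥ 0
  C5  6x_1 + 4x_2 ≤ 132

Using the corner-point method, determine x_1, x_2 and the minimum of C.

x_1 = 417/34, x_2 = 237/34, minimum C = 6483/34

Extreme points and C = 11x_1 + 8x_2:
  (417/34, 237/34) → C = 6483/34
  (432/29, 309/29) → C = 7224/29
  (426/31, 384/31) → C = 7758/31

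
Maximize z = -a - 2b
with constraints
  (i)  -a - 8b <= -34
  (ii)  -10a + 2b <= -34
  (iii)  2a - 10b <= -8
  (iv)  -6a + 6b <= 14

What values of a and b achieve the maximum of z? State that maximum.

a = 170/41, b = 153/41, maximum z = -476/41

Vertices and z = -a - 2b:
  (170/41, 153/41) → z = -476/41
  (138/13, 38/13) → z = -214/13
  (29/6, 43/6) → z = -115/6
The feasible region is unbounded (it extends along (5, 1), (1, 1)), but z strictly decreases along every unbounded feasible direction, so there is no improving ray and the maximum is attained at a vertex.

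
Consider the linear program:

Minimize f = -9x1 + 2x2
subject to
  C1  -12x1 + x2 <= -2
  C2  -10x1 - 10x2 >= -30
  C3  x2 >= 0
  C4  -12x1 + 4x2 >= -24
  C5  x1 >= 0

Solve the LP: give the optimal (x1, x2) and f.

x1 = 9/4, x2 = 3/4, minimum f = -75/4

Extreme points and f = -9x1 + 2x2:
  (5/13, 34/13) → f = 23/13
  (1/6, 0) → f = -3/2
  (9/4, 3/4) → f = -75/4
  (2, 0) → f = -18

At the optimal vertex, -10x1 - 10x2 = -30 and -12x1 + 4x2 = -24.
Solving simultaneously gives x1 = 9/4, x2 = 3/4.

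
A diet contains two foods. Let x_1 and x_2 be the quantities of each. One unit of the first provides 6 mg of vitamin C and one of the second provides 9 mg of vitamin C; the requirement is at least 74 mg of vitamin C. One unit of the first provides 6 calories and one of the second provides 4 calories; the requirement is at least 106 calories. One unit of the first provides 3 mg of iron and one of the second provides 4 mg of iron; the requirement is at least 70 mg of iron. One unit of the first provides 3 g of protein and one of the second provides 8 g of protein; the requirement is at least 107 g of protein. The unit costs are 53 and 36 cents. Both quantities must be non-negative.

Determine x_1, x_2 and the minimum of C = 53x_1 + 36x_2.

x_1 = 35/3, x_2 = 9, minimum C = 2827/3

The feasible region is unbounded (it extends along (0, 1), (1, 0)), but C strictly increases along every unbounded feasible direction, so there is no improving ray and the minimum is attained at a vertex.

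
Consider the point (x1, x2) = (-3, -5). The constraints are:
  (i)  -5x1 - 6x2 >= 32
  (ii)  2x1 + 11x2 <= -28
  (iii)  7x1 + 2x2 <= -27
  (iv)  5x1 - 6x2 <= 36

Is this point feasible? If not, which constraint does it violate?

feasible

(i): 45 ≥ 32 ✓
(ii): -61 ≤ -28 ✓
(iii): -31 ≤ -27 ✓
(iv): 15 ≤ 36 ✓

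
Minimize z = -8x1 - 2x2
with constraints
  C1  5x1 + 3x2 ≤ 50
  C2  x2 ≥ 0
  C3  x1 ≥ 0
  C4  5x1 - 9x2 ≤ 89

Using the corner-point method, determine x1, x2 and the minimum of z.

Corner points and z = -8x1 - 2x2:
  (10, 0) → z = -80
  (0, 50/3) → z = -100/3
  (0, 0) → z = 0

The optimum lies where 5x1 + 3x2 = 50 and x2 = 0.
Solving simultaneously gives x1 = 10, x2 = 0.

x1 = 10, x2 = 0, minimum z = -80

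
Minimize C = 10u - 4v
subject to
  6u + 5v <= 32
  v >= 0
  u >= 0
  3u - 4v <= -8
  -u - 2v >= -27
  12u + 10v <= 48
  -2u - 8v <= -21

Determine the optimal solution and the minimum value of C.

u = 0, v = 24/5, minimum C = -96/5

The binding constraints are u = 0 and 12u + 10v = 48.
Solving simultaneously gives u = 0, v = 24/5.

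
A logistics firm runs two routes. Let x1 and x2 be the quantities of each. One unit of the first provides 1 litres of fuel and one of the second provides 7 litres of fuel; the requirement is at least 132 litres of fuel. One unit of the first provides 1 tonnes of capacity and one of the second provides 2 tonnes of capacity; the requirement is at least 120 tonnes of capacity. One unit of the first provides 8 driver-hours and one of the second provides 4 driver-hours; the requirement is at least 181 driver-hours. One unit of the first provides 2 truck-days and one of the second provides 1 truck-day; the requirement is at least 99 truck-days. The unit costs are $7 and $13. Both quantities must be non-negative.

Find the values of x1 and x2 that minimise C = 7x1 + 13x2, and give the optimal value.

x1 = 26, x2 = 47, minimum C = 793

Vertices and C = 7x1 + 13x2:
  (0, 99) → C = 1287
  (132, 0) → C = 924
  (576/5, 12/5) → C = 4188/5
  (26, 47) → C = 793
The feasible region is unbounded (it extends along (0, 1), (1, 0)), but C strictly increases along every unbounded feasible direction, so there is no improving ray and the minimum is attained at a vertex.

At the optimal vertex, x1 + 2x2 = 120 and 2x1 + x2 = 99.
Solving simultaneously gives x1 = 26, x2 = 47.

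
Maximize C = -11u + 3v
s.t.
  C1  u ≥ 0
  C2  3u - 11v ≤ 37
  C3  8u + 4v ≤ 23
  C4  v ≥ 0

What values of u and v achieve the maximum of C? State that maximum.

u = 0, v = 23/4, maximum C = 69/4

Vertices and C = -11u + 3v:
  (0, 23/4) → C = 69/4
  (0, 0) → C = 0
  (23/8, 0) → C = -253/8

The binding constraints are u = 0 and 8u + 4v = 23.
Solving simultaneously gives u = 0, v = 23/4.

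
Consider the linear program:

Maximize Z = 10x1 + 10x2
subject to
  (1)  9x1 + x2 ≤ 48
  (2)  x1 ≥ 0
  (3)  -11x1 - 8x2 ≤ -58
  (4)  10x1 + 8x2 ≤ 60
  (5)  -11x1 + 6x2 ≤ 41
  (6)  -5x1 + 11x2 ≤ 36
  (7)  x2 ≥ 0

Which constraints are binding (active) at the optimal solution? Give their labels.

(4) and (6)

Vertices and Z = 10x1 + 10x2:
  (162/31, 30/31) → Z = 1920/31
  (16/3, 0) → Z = 160/3
  (50/23, 98/23) → Z = 1480/23
  (58/11, 0) → Z = 580/11
  (62/25, 22/5) → Z = 344/5

The maximum is at (62/25, 22/5). Substituting into each constraint, equality holds for (4) and (6); the remaining constraints have slack.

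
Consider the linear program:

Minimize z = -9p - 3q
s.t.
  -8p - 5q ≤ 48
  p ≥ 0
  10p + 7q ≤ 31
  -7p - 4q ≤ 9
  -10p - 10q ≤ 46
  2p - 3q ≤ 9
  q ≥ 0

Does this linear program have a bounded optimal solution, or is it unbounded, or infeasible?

Extreme points and z = -9p - 3q:
  (0, 31/7) → z = -93/7
  (0, 0) → z = 0
  (31/10, 0) → z = -279/10
The feasible region has finitely many vertices and no improving ray; the minimum is -279/10 at (31/10, 0).

bounded optimum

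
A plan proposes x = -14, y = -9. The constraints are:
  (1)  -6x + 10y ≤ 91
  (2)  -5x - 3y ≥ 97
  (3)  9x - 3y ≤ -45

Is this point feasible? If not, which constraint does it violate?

feasible

(1): -6 ≤ 91 ✓
(2): 97 ≥ 97 ✓
(3): -99 ≤ -45 ✓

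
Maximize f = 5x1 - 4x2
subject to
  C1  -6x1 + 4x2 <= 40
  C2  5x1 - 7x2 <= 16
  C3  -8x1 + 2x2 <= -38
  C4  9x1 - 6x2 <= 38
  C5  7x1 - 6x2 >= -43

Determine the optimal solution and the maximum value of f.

At the optimal vertex, 5x1 - 7x2 = 16 and 9x1 - 6x2 = 38.
Solving simultaneously gives x1 = 170/33, x2 = 46/33.

x1 = 170/33, x2 = 46/33, maximum f = 222/11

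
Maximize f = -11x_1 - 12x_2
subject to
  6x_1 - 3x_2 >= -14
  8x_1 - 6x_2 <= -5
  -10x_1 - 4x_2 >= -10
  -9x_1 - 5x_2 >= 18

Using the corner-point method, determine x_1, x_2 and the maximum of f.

x_1 = -23/4, x_2 = -41/6, maximum f = 581/4

Vertices and f = -11x_1 - 12x_2:
  (-23/4, -41/6) → f = 581/4
  (-124/57, 6/19) → f = 1148/57
  (-133/94, -99/94) → f = 2651/94

The optimum lies where 6x_1 - 3x_2 = -14 and 8x_1 - 6x_2 = -5.
Solving simultaneously gives x_1 = -23/4, x_2 = -41/6.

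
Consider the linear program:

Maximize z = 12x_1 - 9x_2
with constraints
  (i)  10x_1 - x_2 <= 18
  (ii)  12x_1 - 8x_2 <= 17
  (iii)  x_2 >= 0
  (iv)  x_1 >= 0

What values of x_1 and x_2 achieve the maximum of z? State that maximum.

Corner points and z = 12x_1 - 9x_2:
  (127/68, 23/34) → z = 555/34
  (17/12, 0) → z = 17
  (0, 0) → z = 0
The feasible region is unbounded (it extends along (0, 1), (1, 10)), but z strictly decreases along every unbounded feasible direction, so there is no improving ray and the maximum is attained at a vertex.

At the optimal vertex, 12x_1 - 8x_2 = 17 and x_2 = 0.
Solving simultaneously gives x_1 = 17/12, x_2 = 0.

x_1 = 17/12, x_2 = 0, maximum z = 17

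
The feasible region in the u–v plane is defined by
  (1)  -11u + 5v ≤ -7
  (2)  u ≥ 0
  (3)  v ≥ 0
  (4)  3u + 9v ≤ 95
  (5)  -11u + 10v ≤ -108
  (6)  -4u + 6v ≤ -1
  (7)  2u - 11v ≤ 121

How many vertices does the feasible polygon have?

3

Pairwise boundary intersections that survive every other constraint:
  (95/3, 0)
  (108/11, 0)
  (1922/129, 721/129)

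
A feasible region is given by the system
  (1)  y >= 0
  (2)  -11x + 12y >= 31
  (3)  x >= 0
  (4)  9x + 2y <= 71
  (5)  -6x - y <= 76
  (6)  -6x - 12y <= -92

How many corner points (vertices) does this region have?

The feasible vertices (each the meet of two boundaries and inside every other half-plane) are:
  (79/13, 106/13)
  (61/17, 599/102)
  (0, 71/2)
  (0, 23/3)

4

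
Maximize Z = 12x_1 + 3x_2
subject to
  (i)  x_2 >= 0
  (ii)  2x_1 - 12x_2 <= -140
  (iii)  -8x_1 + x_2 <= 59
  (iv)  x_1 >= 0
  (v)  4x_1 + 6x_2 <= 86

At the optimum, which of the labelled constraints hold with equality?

(ii) and (v)

Feasible corners and Z = 12x_1 + 3x_2:
  (0, 35/3) → Z = 35
  (16/5, 61/5) → Z = 75
  (0, 43/3) → Z = 43

The maximum is at (16/5, 61/5). Substituting into each constraint, equality holds for (ii) and (v); the remaining constraints have slack.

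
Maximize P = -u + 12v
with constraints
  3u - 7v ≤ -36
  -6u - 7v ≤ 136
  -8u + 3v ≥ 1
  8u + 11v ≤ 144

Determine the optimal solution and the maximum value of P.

u = -1252/5, v = 976/5, maximum P = 12964/5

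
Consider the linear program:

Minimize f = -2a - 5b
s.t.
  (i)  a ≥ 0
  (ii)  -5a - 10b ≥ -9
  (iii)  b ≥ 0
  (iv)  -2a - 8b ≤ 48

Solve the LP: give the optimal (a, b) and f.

a = 0, b = 9/10, minimum f = -9/2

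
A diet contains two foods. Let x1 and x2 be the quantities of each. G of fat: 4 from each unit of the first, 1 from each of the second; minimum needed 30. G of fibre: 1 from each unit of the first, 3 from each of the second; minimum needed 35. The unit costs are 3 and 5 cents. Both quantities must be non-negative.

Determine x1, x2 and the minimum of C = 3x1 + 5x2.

x1 = 5, x2 = 10, minimum C = 65

Corner points and C = 3x1 + 5x2:
  (0, 30) → C = 150
  (35, 0) → C = 105
  (5, 10) → C = 65
The feasible region is unbounded (it extends along (0, 1), (1, 0)), but C strictly increases along every unbounded feasible direction, so there is no improving ray and the minimum is attained at a vertex.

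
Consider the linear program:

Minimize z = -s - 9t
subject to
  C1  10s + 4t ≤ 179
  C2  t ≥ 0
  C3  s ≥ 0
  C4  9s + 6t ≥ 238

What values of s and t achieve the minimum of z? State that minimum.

At the optimal vertex, 10s + 4t = 179 and s = 0.
Solving simultaneously gives s = 0, t = 179/4.

s = 0, t = 179/4, minimum z = -1611/4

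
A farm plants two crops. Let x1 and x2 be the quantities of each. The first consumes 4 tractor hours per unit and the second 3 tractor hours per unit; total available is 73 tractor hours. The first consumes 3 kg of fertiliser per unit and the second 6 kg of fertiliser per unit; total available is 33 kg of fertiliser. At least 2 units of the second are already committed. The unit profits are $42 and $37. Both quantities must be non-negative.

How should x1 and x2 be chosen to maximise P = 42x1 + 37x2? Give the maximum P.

Extreme points and P = 42x1 + 37x2:
  (0, 11/2) → P = 407/2
  (0, 2) → P = 74
  (7, 2) → P = 368

x1 = 7, x2 = 2, maximum P = 368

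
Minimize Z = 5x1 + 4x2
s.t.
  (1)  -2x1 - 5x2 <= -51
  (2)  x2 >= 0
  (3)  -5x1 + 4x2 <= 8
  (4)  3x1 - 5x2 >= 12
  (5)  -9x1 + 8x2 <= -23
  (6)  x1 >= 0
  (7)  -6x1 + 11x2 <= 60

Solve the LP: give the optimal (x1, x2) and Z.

x1 = 63/5, x2 = 129/25, minimum Z = 2091/25

Extreme points and Z = 5x1 + 4x2:
  (51/2, 0) → Z = 255/2
  (63/5, 129/25) → Z = 2091/25
  (144, 84) → Z = 1056
The feasible region is unbounded (it extends along (11, 6), (1, 0)), but Z strictly increases along every unbounded feasible direction, so there is no improving ray and the minimum is attained at a vertex.

The binding constraints are -2x1 - 5x2 = -51 and 3x1 - 5x2 = 12.
Solving simultaneously gives x1 = 63/5, x2 = 129/25.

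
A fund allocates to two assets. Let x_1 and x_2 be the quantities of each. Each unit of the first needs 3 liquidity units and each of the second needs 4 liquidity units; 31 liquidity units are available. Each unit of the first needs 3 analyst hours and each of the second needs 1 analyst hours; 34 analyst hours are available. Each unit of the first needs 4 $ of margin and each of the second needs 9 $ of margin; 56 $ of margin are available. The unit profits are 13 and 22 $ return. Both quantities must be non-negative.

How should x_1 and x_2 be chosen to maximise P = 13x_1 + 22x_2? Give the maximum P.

x_1 = 5, x_2 = 4, maximum P = 153

Extreme points and P = 13x_1 + 22x_2:
  (0, 0) → P = 0
  (0, 56/9) → P = 1232/9
  (31/3, 0) → P = 403/3
  (5, 4) → P = 153

At the optimal vertex, 3x_1 + 4x_2 = 31 and 4x_1 + 9x_2 = 56.
Solving simultaneously gives x_1 = 5, x_2 = 4.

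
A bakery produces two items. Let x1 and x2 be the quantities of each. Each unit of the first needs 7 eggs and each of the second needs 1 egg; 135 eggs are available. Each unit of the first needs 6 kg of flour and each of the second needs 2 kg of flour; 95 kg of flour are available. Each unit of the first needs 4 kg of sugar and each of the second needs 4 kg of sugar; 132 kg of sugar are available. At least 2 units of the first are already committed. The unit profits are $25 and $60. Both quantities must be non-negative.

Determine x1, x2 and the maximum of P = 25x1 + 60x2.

Vertices and P = 25x1 + 60x2:
  (95/6, 0) → P = 2375/6
  (2, 0) → P = 50
  (29/4, 103/4) → P = 6905/4
  (2, 31) → P = 1910

At the optimal vertex, 4x1 + 4x2 = 132 and x1 = 2.
Solving simultaneously gives x1 = 2, x2 = 31.

x1 = 2, x2 = 31, maximum P = 1910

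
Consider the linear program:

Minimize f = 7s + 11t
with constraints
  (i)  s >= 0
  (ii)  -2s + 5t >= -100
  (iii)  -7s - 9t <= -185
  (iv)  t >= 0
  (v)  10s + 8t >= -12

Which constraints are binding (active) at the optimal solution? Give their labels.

Extreme points and f = 7s + 11t:
  (0, 185/9) → f = 2035/9
  (50, 0) → f = 350
  (185/7, 0) → f = 185
The feasible region is unbounded (it extends along (0, 1), (5, 2)), but f strictly increases along every unbounded feasible direction, so there is no improving ray and the minimum is attained at a vertex.

The minimum is at (185/7, 0). Substituting into each constraint, equality holds for (iii) and (iv); the remaining constraints have slack.

(iii) and (iv)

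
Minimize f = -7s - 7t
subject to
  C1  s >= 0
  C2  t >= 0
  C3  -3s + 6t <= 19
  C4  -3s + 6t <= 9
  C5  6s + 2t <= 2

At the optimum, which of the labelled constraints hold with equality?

Feasible corners and f = -7s - 7t:
  (0, 0) → f = 0
  (0, 1) → f = -7
  (1/3, 0) → f = -7/3

The minimum is at (0, 1). Substituting into each constraint, equality holds for C1 and C5; the remaining constraints have slack.

C1 and C5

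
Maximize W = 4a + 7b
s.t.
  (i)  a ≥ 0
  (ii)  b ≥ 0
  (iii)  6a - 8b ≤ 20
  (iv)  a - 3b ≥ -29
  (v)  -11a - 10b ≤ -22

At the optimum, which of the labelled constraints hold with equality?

(iii) and (iv)

Feasible corners and W = 4a + 7b:
  (0, 29/3) → W = 203/3
  (0, 11/5) → W = 77/5
  (10/3, 0) → W = 40/3
  (2, 0) → W = 8
  (146/5, 97/5) → W = 1263/5

The maximum is at (146/5, 97/5). Substituting into each constraint, equality holds for (iii) and (iv); the remaining constraints have slack.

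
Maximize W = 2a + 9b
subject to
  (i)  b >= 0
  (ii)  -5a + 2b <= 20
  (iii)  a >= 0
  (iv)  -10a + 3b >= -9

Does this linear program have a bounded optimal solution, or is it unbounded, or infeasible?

bounded optimum

Extreme points and W = 2a + 9b:
  (0, 0) → W = 0
  (9/10, 0) → W = 9/5
  (0, 10) → W = 90
  (78/5, 49) → W = 2361/5
The feasible region has finitely many vertices and no improving ray; the maximum is 2361/5 at (78/5, 49).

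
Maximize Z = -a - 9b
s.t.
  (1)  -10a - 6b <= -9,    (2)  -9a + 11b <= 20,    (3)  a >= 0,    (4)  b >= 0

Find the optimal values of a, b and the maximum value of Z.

a = 9/10, b = 0, maximum Z = -9/10

Corner points and Z = -a - 9b:
  (0, 3/2) → Z = -27/2
  (9/10, 0) → Z = -9/10
  (0, 20/11) → Z = -180/11
The feasible region is unbounded (it extends along (11, 9), (1, 0)), but Z strictly decreases along every unbounded feasible direction, so there is no improving ray and the maximum is attained at a vertex.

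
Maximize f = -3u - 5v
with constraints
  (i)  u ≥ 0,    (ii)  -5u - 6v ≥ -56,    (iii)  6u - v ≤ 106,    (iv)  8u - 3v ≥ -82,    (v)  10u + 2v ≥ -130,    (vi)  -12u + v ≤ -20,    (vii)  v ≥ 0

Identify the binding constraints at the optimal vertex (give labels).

(vi) and (vii)

Vertices and f = -3u - 5v:
  (16/7, 52/7) → f = -44
  (56/5, 0) → f = -168/5
  (5/3, 0) → f = -5

The maximum is at (5/3, 0). Substituting into each constraint, equality holds for (vi) and (vii); the remaining constraints have slack.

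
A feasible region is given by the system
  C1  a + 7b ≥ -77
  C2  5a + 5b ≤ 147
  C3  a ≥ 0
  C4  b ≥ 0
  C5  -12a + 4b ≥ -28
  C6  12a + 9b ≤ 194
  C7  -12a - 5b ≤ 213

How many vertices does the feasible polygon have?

The feasible vertices (each the meet of two boundaries and inside every other half-plane) are:
  (0, 0)
  (0, 194/9)
  (7/3, 0)
  (257/39, 166/13)

4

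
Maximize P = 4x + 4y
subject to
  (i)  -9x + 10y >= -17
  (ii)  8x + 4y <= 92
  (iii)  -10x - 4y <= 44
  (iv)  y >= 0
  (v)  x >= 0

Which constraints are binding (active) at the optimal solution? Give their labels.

(ii) and (v)

Vertices and P = 4x + 4y:
  (247/29, 173/29) → P = 1680/29
  (17/9, 0) → P = 68/9
  (0, 23) → P = 92
  (0, 0) → P = 0

The maximum is at (0, 23). Substituting into each constraint, equality holds for (ii) and (v); the remaining constraints have slack.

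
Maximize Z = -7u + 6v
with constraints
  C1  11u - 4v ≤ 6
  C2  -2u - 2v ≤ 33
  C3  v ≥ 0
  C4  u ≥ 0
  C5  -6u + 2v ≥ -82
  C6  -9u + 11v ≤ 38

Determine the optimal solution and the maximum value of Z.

Vertices and Z = -7u + 6v:
  (6/11, 0) → Z = -42/11
  (218/85, 472/85) → Z = 1306/85
  (0, 0) → Z = 0
  (0, 38/11) → Z = 228/11

The optimum lies where u = 0 and -9u + 11v = 38.
Solving simultaneously gives u = 0, v = 38/11.

u = 0, v = 38/11, maximum Z = 228/11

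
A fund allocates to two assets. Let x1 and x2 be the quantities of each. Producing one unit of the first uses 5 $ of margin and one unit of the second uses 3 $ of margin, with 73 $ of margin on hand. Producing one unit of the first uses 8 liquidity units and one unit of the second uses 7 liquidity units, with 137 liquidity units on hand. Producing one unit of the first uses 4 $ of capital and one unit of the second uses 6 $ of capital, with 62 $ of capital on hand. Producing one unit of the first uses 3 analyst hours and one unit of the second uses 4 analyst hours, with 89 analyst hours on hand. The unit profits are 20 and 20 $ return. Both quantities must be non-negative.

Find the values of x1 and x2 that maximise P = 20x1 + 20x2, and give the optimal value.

x1 = 14, x2 = 1, maximum P = 300

Extreme points and P = 20x1 + 20x2:
  (0, 0) → P = 0
  (0, 31/3) → P = 620/3
  (73/5, 0) → P = 292
  (14, 1) → P = 300

The optimum lies where 5x1 + 3x2 = 73 and 4x1 + 6x2 = 62.
Solving simultaneously gives x1 = 14, x2 = 1.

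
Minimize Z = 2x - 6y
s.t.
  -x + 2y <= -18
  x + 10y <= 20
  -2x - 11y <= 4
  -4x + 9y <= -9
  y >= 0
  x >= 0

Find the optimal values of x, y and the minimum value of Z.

Feasible corners and Z = 2x - 6y:
  (55/3, 1/6) → Z = 107/3
  (18, 0) → Z = 36
  (20, 0) → Z = 40

The optimum lies where -x + 2y = -18 and x + 10y = 20.
Solving simultaneously gives x = 55/3, y = 1/6.

x = 55/3, y = 1/6, minimum Z = 107/3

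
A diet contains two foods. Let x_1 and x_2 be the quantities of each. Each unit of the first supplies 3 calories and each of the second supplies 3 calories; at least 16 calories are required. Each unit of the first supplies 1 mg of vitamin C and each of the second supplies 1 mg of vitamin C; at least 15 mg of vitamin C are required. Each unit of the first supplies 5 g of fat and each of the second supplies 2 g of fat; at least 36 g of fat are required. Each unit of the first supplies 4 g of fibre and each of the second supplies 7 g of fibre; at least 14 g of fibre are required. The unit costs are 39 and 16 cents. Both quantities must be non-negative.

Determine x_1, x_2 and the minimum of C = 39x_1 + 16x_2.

x_1 = 2, x_2 = 13, minimum C = 286

Vertices and C = 39x_1 + 16x_2:
  (0, 18) → C = 288
  (15, 0) → C = 585
  (2, 13) → C = 286
The feasible region is unbounded (it extends along (0, 1), (1, 0)), but C strictly increases along every unbounded feasible direction, so there is no improving ray and the minimum is attained at a vertex.

At the optimal vertex, x_1 + x_2 = 15 and 5x_1 + 2x_2 = 36.
Solving simultaneously gives x_1 = 2, x_2 = 13.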